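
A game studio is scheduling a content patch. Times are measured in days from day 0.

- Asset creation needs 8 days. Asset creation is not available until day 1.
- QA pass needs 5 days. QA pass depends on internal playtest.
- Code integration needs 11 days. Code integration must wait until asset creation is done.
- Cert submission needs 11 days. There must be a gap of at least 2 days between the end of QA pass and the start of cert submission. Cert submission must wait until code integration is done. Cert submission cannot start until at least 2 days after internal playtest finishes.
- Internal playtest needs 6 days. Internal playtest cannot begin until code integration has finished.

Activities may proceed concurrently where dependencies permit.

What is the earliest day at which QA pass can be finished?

31

Asset creation waits on its own release at day 1, so it starts at day 1 and finishes at 1 + 8 = day 9.
Code integration waits on asset creation (finishes day 9), so it starts at day 9 and finishes at 9 + 11 = day 20.
Internal playtest cannot begin until code integration (finishes day 20). It runs from day 20 to 20 + 6 = day 26.
After internal playtest (finishes day 26), QA pass can start at day 26 and finishes at day 31.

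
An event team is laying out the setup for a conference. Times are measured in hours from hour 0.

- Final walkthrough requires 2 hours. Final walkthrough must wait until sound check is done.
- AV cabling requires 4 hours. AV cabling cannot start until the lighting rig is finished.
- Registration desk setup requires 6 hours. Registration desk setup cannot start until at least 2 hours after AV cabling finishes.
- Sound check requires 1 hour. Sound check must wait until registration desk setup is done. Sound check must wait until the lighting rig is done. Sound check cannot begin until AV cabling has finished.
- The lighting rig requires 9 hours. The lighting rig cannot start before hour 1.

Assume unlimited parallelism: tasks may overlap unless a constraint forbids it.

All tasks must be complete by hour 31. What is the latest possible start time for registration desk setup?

Final walkthrough must finish by hour 31; it takes 2 hours, so it must start by 31 − 2 = hour 29.
Sound check has to be done before final walkthrough (must start by hour 29). That means finishing by hour 29, i.e. starting by 29 − 1 = hour 28.
Registration desk setup feeds into sound check (must start by hour 28); so registration desk setup must finish by hour 28 and therefore start by hour 22.

22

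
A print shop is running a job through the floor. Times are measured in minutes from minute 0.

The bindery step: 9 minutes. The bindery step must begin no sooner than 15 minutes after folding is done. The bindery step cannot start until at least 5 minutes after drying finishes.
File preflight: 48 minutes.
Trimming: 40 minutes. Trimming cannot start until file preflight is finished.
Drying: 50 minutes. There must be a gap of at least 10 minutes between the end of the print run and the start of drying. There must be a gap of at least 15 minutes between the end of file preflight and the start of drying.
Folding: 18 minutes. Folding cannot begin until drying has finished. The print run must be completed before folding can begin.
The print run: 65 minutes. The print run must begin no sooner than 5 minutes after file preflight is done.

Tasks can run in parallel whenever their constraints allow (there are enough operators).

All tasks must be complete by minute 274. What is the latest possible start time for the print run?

The bindery step must finish by minute 274; it takes 9 minutes, so it must start by 274 − 9 = minute 265.
Folding feeds into the bindery step (must start by minute 265, minus 15-minute gap → minute 250); so folding must finish by minute 250 and therefore start by minute 232.
Drying has several dependents: folding (must start by minute 232); the bindery step (must start by minute 265, minus 5-minute gap → minute 260). The earliest of those limits is minute 232, so drying must start by 232 − 50 = minute 182.
The print run must finish in time for drying (must start by minute 182, minus 10-minute gap → minute 172); folding (must start by minute 232). The tightest is minute 172, so the print run must start by 172 − 65 = minute 107.

107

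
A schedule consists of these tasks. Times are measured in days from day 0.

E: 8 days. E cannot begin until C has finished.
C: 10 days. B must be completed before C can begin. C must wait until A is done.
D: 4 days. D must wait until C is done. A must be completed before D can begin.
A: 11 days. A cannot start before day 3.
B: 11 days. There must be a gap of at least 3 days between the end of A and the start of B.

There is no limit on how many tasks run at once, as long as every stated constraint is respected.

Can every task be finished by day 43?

No

A waits on its own release at day 3, so it starts at day 3 and finishes at 3 + 11 = day 14.
B waits on A (finishes day 14, plus 3-day gap → day 17), so it starts at day 17 and finishes at 17 + 11 = day 28.
For C: B (finishes day 28); A (finishes day 14). Taking the maximum gives a start of day 28, and it finishes at 28 + 10 = day 38.
E cannot begin until C (finishes day 38). It runs from day 38 to 38 + 8 = day 46.
D cannot start until C (finishes day 38); A (finishes day 14). The controlling bound is day 38, so D finishes at 38 + 4 = day 42.
The earliest everything can be done is day 46, which is after the deadline of 43, so it is not possible.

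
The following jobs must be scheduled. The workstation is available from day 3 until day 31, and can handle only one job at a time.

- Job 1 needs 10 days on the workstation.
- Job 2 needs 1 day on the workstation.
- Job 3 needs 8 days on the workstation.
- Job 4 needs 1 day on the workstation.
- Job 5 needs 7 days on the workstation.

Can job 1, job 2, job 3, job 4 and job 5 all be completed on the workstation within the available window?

The workstation window is 31 − 3 = 28 days.
Running back to back, the jobs need 10 + 1 + 8 + 1 + 7 = 27 days on the workstation.
Since 27 ≤ 28, they fit within the window.

Yes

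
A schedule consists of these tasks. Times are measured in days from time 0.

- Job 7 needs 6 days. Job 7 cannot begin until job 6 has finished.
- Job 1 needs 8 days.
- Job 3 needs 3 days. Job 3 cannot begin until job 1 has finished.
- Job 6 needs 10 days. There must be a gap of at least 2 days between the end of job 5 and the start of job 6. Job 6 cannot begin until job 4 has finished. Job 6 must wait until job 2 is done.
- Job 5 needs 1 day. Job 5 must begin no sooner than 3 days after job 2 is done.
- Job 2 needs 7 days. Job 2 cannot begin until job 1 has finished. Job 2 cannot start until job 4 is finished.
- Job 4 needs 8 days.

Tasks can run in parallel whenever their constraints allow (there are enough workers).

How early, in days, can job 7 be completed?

Job 4 can start immediately at day 0; it finishes at day 8.
Job 1 can start immediately at day 0; it finishes at day 8.
For job 2: job 1 (finishes day 8); job 4 (finishes day 8). Taking the maximum gives a start of day 8, and it finishes at 8 + 7 = day 15.
Job 5 waits on job 2 (finishes day 15, plus 3-day gap → day 18), so it starts at day 18 and finishes at 18 + 1 = day 19.
Job 6 has to wait for job 5 (finishes day 19, plus 2-day gap → day 21); job 4 (finishes day 8); job 2 (finishes day 15). The latest of these is day 21, so job 6 runs day 21 to 21 + 10 = day 31.
After job 6 (finishes day 31), job 7 can start at day 31 and finishes at day 37.

37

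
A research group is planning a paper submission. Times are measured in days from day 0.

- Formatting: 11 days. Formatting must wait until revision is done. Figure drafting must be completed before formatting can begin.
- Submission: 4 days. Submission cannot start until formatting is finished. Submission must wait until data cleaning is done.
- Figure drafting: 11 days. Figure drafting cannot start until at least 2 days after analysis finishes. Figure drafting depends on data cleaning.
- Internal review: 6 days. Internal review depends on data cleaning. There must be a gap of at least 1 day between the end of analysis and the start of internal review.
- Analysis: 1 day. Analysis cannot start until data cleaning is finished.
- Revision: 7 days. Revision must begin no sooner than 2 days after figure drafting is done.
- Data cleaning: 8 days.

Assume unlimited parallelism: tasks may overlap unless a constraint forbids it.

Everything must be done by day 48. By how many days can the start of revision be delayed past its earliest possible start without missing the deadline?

2

Data cleaning has no prerequisites, so it starts at day 0 and finishes at day 8.
Analysis cannot begin until data cleaning (finishes day 8). It runs from day 8 to 8 + 1 = day 9.
Figure drafting cannot start until analysis (finishes day 9, plus 2-day gap → day 11); data cleaning (finishes day 8). The controlling bound is day 11, so figure drafting finishes at 11 + 11 = day 22.
After figure drafting (finishes day 22, plus 2-day gap → day 24), revision can start at day 24 and finishes at day 31.

Working backward from the deadline:
Nothing follows submission; the deadline of day 48 is its only limit. It must start by 48 − 4 = day 44.
Formatting has to be done before submission (must start by day 44). That means finishing by day 44, i.e. starting by 44 − 11 = day 33.
Revision feeds into formatting (must start by day 33); so revision must finish by day 33 and therefore start by day 26.
So revision can start as early as day 24 and as late as day 26, giving 26 − 24 = 2 days of slack.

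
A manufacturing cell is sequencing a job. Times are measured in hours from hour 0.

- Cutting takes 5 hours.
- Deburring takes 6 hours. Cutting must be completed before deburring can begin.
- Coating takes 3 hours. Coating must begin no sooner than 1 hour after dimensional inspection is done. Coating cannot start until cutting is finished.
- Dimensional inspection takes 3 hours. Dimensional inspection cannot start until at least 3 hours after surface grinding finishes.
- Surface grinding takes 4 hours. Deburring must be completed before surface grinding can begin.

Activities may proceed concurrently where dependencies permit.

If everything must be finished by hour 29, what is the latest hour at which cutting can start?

4

Nothing follows coating; the deadline of hour 29 is its only limit. It must start by 29 − 3 = hour 26.
Dimensional inspection feeds into coating (must start by hour 26, minus 1-hour gap → hour 25); so dimensional inspection must finish by hour 25 and therefore start by hour 22.
Surface grinding feeds into dimensional inspection (must start by hour 22, minus 3-hour gap → hour 19); so surface grinding must finish by hour 19 and therefore start by hour 15.
Since surface grinding (must start by hour 15) depends on it, deburring must finish by hour 15. Backing off its 6-hour duration gives a latest start of hour 9.
Cutting feeds deburring (must start by hour 9); coating (must start by hour 26). Taking the minimum, cutting must finish by hour 9 and start by 9 − 5 = hour 4.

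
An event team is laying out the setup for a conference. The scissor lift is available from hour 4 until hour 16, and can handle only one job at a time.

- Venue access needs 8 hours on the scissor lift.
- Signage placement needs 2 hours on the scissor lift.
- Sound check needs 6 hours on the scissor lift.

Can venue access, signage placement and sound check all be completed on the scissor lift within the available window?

The scissor lift window is 16 − 4 = 12 hours.
Running back to back, the jobs need 8 + 2 + 6 = 16 hours on the scissor lift.
Since 16 > 12, they cannot all fit.

No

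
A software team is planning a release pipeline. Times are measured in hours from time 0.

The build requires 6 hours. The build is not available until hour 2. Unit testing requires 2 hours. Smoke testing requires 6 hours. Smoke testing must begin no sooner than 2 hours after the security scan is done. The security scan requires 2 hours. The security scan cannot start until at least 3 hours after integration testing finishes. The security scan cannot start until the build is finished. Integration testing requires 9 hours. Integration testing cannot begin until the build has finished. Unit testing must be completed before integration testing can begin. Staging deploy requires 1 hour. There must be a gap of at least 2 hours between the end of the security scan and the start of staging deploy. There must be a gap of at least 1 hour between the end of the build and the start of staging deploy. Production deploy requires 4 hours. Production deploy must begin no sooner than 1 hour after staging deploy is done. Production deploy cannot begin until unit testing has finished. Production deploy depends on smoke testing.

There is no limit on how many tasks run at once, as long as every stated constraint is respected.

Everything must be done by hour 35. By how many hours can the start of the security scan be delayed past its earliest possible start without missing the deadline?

Unit testing can start immediately at hour 0; it finishes at hour 2.
The build waits on its own release at hour 2, so it starts at hour 2 and finishes at 2 + 6 = hour 8.
Integration testing needs all of the build (finishes hour 8); unit testing (finishes hour 2). That puts its earliest start at hour 8; it finishes at 8 + 9 = hour 17.
The security scan needs all of integration testing (finishes hour 17, plus 3-hour gap → hour 20); the build (finishes hour 8). That puts its earliest start at hour 20; it finishes at 20 + 2 = hour 22.

Working backward from the deadline:
Production deploy has no dependents, so it just needs to finish by hour 35. Starting by 35 − 4 = hour 31 achieves that.
Staging deploy has to be done before production deploy (must start by hour 31, minus 1-hour gap → hour 30). That means finishing by hour 30, i.e. starting by 30 − 1 = hour 29.
Smoke testing has to be done before production deploy (must start by hour 31). That means finishing by hour 31, i.e. starting by 31 − 6 = hour 25.
For the security scan: staging deploy (must start by hour 29, minus 2-hour gap → hour 27); smoke testing (must start by hour 25, minus 2-hour gap → hour 23). The most restrictive is hour 23; with a 2-hour duration, the security scan must start by hour 21.
So the security scan can start as early as hour 20 and as late as hour 21, giving 21 − 20 = 1 hour of slack.

1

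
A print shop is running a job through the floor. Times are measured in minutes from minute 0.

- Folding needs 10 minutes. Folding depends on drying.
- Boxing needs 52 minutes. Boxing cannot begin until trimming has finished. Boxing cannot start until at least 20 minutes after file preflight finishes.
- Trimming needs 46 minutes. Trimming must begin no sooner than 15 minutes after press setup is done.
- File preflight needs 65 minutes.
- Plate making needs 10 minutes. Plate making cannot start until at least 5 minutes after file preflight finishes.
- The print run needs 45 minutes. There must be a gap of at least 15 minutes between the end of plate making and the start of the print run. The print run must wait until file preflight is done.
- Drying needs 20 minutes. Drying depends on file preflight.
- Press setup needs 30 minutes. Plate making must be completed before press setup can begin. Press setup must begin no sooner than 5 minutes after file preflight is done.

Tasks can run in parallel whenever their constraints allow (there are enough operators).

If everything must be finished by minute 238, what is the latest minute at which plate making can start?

Nothing follows boxing; the deadline of minute 238 is its only limit. It must start by 238 − 52 = minute 186.
Trimming feeds into boxing (must start by minute 186); so trimming must finish by minute 186 and therefore start by minute 140.
Press setup must finish before trimming (must start by minute 140, minus 15-minute gap → minute 125). With a 30-minute duration, press setup must start by 125 − 30 = minute 95.
To finish by minute 238, the print run (duration 45) must start no later than minute 193.
Plate making has several dependents: press setup (must start by minute 95); the print run (must start by minute 193, minus 15-minute gap → minute 178). The earliest of those limits is minute 95, so plate making must start by 95 − 10 = minute 85.

85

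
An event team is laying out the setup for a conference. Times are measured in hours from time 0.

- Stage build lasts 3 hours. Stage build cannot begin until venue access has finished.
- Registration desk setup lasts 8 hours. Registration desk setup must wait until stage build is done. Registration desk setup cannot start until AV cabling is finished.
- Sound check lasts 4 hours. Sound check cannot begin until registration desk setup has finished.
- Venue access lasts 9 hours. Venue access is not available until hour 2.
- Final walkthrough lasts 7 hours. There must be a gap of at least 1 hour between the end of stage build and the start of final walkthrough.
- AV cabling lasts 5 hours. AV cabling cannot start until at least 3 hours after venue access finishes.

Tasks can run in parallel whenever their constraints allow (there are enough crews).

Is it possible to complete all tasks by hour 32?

Venue access cannot begin until its own release at hour 2. It runs from hour 2 to 2 + 9 = hour 11.
After venue access (finishes hour 11, plus 3-hour gap → hour 14), AV cabling can start at hour 14 and finishes at hour 19.
Stage build cannot begin until venue access (finishes hour 11). It runs from hour 11 to 11 + 3 = hour 14.
After stage build (finishes hour 14, plus 1-hour gap → hour 15), final walkthrough can start at hour 15 and finishes at hour 22.
For registration desk setup: stage build (finishes hour 14); AV cabling (finishes hour 19). Taking the maximum gives a start of hour 19, and it finishes at 19 + 8 = hour 27.
Sound check cannot begin until registration desk setup (finishes hour 27). It runs from hour 27 to 27 + 4 = hour 31.
Every task is finished by hour 31, which is no later than the deadline of 32, so the schedule is feasible.

Yes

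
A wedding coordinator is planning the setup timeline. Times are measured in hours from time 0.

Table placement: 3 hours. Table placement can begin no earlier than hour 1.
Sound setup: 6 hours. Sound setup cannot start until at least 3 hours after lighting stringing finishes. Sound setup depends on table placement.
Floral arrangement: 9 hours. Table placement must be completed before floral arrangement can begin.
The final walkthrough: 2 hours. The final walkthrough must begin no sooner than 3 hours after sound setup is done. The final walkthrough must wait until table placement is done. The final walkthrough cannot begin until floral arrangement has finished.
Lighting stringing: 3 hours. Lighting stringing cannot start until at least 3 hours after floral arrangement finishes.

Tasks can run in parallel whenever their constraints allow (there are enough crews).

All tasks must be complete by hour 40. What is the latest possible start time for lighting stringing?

23

The final walkthrough must finish by hour 40; it takes 2 hours, so it must start by 40 − 2 = hour 38.
Since the final walkthrough (must start by hour 38, minus 3-hour gap → hour 35) depends on it, sound setup must finish by hour 35. Backing off its 6-hour duration gives a latest start of hour 29.
Lighting stringing has to be done before sound setup (must start by hour 29, minus 3-hour gap → hour 26). That means finishing by hour 26, i.e. starting by 26 − 3 = hour 23.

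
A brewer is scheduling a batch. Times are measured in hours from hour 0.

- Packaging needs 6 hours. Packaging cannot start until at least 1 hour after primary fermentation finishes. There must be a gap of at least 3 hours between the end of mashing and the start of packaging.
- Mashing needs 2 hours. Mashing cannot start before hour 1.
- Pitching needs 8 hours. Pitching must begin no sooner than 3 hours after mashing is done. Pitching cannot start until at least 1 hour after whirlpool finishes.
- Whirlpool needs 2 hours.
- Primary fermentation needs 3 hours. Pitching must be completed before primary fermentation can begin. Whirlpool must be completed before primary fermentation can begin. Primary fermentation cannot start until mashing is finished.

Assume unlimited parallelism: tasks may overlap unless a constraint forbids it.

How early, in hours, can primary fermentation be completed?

17

Nothing blocks whirlpool, so it runs from hour 0 to hour 2.
Mashing cannot begin until its own release at hour 1. It runs from hour 1 to 1 + 2 = hour 3.
Pitching needs all of mashing (finishes hour 3, plus 3-hour gap → hour 6); whirlpool (finishes hour 2, plus 1-hour gap → hour 3). That puts its earliest start at hour 6; it finishes at 6 + 8 = hour 14.
For primary fermentation: pitching (finishes hour 14); whirlpool (finishes hour 2); mashing (finishes hour 3). Taking the maximum gives a start of hour 14, and it finishes at 14 + 3 = hour 17.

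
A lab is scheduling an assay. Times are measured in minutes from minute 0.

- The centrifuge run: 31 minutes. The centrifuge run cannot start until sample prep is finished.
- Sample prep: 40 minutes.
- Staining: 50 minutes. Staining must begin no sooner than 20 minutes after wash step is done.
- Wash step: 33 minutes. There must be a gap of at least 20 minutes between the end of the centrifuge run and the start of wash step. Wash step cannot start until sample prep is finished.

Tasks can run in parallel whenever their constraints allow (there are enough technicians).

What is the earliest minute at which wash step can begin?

91

Sample prep has no prerequisites, so it starts at minute 0 and finishes at minute 40.
The centrifuge run cannot begin until sample prep (finishes minute 40). It runs from minute 40 to 40 + 31 = minute 71.
Wash step waits on the centrifuge run (finishes minute 71, plus 20-minute gap → minute 91); sample prep (finishes minute 40). The latest of these is minute 91, which is the earliest wash step can start.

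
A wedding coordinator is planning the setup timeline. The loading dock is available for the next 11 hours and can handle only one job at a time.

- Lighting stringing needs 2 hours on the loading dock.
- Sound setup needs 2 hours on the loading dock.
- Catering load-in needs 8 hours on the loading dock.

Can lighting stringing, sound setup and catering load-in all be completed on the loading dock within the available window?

Running back to back, the jobs need 2 + 2 + 8 = 12 hours on the loading dock.
Since 12 > 11, they cannot all fit.

No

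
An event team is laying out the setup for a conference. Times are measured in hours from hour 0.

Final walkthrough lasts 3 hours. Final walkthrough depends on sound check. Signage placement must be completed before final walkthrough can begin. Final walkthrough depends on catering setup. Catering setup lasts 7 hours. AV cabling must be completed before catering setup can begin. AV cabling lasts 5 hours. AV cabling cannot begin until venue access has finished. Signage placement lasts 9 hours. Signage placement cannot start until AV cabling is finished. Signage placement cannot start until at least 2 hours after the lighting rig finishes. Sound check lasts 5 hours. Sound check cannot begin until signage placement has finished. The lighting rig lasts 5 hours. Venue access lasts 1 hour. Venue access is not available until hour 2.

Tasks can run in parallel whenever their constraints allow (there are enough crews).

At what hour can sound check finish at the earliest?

22

The lighting rig has no prerequisites, so it starts at hour 0 and finishes at hour 5.
Venue access cannot begin until its own release at hour 2. It runs from hour 2 to 2 + 1 = hour 3.
AV cabling waits on venue access (finishes hour 3), so it starts at hour 3 and finishes at 3 + 5 = hour 8.
Signage placement needs all of AV cabling (finishes hour 8); the lighting rig (finishes hour 5, plus 2-hour gap → hour 7). That puts its earliest start at hour 8; it finishes at 8 + 9 = hour 17.
Sound check cannot begin until signage placement (finishes hour 17). It runs from hour 17 to 17 + 5 = hour 22.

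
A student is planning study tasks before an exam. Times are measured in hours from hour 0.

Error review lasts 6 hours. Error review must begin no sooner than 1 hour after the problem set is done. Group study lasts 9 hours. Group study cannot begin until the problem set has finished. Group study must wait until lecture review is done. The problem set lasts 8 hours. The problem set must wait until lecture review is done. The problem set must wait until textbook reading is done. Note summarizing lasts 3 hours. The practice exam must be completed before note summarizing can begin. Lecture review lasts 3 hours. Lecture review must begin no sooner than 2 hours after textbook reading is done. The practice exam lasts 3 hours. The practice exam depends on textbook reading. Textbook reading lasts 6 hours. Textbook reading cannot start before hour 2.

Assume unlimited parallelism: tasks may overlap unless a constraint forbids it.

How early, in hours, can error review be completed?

Textbook reading waits on its own release at hour 2, so it starts at hour 2 and finishes at 2 + 6 = hour 8.
Lecture review waits on textbook reading (finishes hour 8, plus 2-hour gap → hour 10), so it starts at hour 10 and finishes at 10 + 3 = hour 13.
The problem set cannot start until lecture review (finishes hour 13); textbook reading (finishes hour 8). The controlling bound is hour 13, so the problem set finishes at 13 + 8 = hour 21.
After the problem set (finishes hour 21, plus 1-hour gap → hour 22), error review can start at hour 22 and finishes at hour 28.

28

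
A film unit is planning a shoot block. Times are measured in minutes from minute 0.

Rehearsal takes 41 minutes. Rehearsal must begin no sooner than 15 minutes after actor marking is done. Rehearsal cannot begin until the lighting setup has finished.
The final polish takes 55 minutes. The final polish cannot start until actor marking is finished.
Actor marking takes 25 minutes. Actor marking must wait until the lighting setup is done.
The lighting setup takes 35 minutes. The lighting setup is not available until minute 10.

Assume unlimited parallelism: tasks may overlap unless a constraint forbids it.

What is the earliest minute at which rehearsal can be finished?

The lighting setup cannot begin until its own release at minute 10. It runs from minute 10 to 10 + 35 = minute 45.
After the lighting setup (finishes minute 45), actor marking can start at minute 45 and finishes at minute 70.
Rehearsal cannot start until actor marking (finishes minute 70, plus 15-minute gap → minute 85); the lighting setup (finishes minute 45). The controlling bound is minute 85, so rehearsal finishes at 85 + 41 = minute 126.

126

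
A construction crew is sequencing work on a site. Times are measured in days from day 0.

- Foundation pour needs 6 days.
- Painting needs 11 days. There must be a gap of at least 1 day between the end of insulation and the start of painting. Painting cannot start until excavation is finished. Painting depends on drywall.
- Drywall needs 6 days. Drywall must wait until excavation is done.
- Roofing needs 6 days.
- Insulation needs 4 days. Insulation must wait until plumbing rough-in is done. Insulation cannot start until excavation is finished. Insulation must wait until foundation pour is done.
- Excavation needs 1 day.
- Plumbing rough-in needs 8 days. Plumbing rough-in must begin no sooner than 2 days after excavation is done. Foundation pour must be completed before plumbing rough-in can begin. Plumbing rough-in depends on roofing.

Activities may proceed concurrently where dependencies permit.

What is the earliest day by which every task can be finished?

Nothing blocks roofing, so it runs from day 0 to day 6.
Foundation pour has no prerequisites, so it starts at day 0 and finishes at day 6.
Excavation can start immediately at day 0; it finishes at day 1.
Drywall waits on excavation (finishes day 1), so it starts at day 1 and finishes at 1 + 6 = day 7.
Plumbing rough-in has to wait for excavation (finishes day 1, plus 2-day gap → day 3); foundation pour (finishes day 6); roofing (finishes day 6). The latest of these is day 6, so plumbing rough-in runs day 6 to 6 + 8 = day 14.
For insulation: plumbing rough-in (finishes day 14); excavation (finishes day 1); foundation pour (finishes day 6). Taking the maximum gives a start of day 14, and it finishes at 14 + 4 = day 18.
Painting cannot start until insulation (finishes day 18, plus 1-day gap → day 19); excavation (finishes day 1); drywall (finishes day 7). The controlling bound is day 19, so painting finishes at 19 + 11 = day 30.
All tasks are finished once the last one completes. Finish times: Excavation at 1, Foundation pour at 6, Roofing at 6, Plumbing rough-in at 14, Insulation at 18, Drywall at 7, Painting at 30. The latest is day 30.

30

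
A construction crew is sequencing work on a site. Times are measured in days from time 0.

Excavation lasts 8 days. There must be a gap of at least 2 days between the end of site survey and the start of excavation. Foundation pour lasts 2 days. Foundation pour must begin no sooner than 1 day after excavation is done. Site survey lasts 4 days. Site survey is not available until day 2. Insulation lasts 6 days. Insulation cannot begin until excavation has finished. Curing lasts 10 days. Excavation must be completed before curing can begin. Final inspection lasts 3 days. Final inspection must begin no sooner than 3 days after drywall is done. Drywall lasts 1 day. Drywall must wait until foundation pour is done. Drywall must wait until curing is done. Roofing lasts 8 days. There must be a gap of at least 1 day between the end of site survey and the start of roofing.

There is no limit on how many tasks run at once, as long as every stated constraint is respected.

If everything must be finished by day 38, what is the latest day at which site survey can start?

7

To finish by day 38, final inspection (duration 3) must start no later than day 35.
Drywall must finish before final inspection (must start by day 35, minus 3-day gap → day 32). With a 1-day duration, drywall must start by 32 − 1 = day 31.
Foundation pour must finish before drywall (must start by day 31). With a 2-day duration, foundation pour must start by 31 − 2 = day 29.
Curing feeds into drywall (must start by day 31); so curing must finish by day 31 and therefore start by day 21.
Nothing follows insulation; the deadline of day 38 is its only limit. It must start by 38 − 6 = day 32.
Excavation must finish in time for foundation pour (must start by day 29, minus 1-day gap → day 28); curing (must start by day 21); insulation (must start by day 32). The tightest is day 21, so excavation must start by 21 − 8 = day 13.
Roofing has no dependents, so it just needs to finish by day 38. Starting by 38 − 8 = day 30 achieves that.
Site survey must finish in time for excavation (must start by day 13, minus 2-day gap → day 11); roofing (must start by day 30, minus 1-day gap → day 29). The tightest is day 11, so site survey must start by 11 − 4 = day 7.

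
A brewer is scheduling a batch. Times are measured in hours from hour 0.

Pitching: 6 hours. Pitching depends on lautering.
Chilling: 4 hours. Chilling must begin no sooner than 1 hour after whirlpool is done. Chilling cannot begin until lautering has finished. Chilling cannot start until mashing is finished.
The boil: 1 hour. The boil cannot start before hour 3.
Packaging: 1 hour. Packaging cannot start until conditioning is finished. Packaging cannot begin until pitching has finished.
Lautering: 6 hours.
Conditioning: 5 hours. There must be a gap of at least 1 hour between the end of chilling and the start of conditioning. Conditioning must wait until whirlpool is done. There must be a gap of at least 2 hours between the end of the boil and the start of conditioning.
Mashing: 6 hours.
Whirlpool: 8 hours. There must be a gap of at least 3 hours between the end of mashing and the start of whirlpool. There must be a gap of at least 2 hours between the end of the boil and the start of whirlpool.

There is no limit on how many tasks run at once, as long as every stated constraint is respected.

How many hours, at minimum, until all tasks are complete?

29

After its own release at hour 3, the boil can start at hour 3 and finishes at hour 4.
Nothing blocks lautering, so it runs from hour 0 to hour 6.
After lautering (finishes hour 6), pitching can start at hour 6 and finishes at hour 12.
Nothing blocks mashing, so it runs from hour 0 to hour 6.
For whirlpool: mashing (finishes hour 6, plus 3-hour gap → hour 9); the boil (finishes hour 4, plus 2-hour gap → hour 6). Taking the maximum gives a start of hour 9, and it finishes at 9 + 8 = hour 17.
Chilling cannot start until whirlpool (finishes hour 17, plus 1-hour gap → hour 18); lautering (finishes hour 6); mashing (finishes hour 6). The controlling bound is hour 18, so chilling finishes at 18 + 4 = hour 22.
Conditioning cannot start until chilling (finishes hour 22, plus 1-hour gap → hour 23); whirlpool (finishes hour 17); the boil (finishes hour 4, plus 2-hour gap → hour 6). The controlling bound is hour 23, so conditioning finishes at 23 + 5 = hour 28.
Packaging has to wait for conditioning (finishes hour 28); pitching (finishes hour 12). The latest of these is hour 28, so packaging runs hour 28 to 28 + 1 = hour 29.
All tasks are finished once the last one completes. Finish times: Mashing at 6, Lautering at 6, The boil at 4, Whirlpool at 17, Chilling at 22, Pitching at 12, Conditioning at 28, Packaging at 29. The latest is hour 29.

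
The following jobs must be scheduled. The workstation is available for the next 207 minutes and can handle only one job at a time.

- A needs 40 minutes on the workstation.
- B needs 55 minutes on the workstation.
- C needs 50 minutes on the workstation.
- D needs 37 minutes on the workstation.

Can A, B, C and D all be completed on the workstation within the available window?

Yes

Running back to back, the jobs need 40 + 55 + 50 + 37 = 182 minutes on the workstation.
Since 182 ≤ 207, they fit within the window.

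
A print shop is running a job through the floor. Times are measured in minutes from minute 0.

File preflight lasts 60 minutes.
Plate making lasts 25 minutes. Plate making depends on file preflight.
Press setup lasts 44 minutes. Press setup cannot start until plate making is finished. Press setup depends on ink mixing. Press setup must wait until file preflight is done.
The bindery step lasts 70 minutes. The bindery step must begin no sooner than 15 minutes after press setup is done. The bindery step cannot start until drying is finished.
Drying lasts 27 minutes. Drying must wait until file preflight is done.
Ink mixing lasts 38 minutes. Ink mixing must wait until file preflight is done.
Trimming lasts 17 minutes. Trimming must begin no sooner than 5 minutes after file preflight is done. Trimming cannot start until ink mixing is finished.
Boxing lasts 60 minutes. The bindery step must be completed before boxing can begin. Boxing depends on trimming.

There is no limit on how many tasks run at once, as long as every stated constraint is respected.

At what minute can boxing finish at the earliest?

Nothing blocks file preflight, so it runs from minute 0 to minute 60.
After file preflight (finishes minute 60), drying can start at minute 60 and finishes at minute 87.
Ink mixing cannot begin until file preflight (finishes minute 60). It runs from minute 60 to 60 + 38 = minute 98.
Trimming cannot start until file preflight (finishes minute 60, plus 5-minute gap → minute 65); ink mixing (finishes minute 98). The controlling bound is minute 98, so trimming finishes at 98 + 17 = minute 115.
Plate making waits on file preflight (finishes minute 60), so it starts at minute 60 and finishes at 60 + 25 = minute 85.
Press setup needs all of plate making (finishes minute 85); ink mixing (finishes minute 98); file preflight (finishes minute 60). That puts its earliest start at minute 98; it finishes at 98 + 44 = minute 142.
The bindery step cannot start until press setup (finishes minute 142, plus 15-minute gap → minute 157); drying (finishes minute 87). The controlling bound is minute 157, so the bindery step finishes at 157 + 70 = minute 227.
Boxing needs all of the bindery step (finishes minute 227); trimming (finishes minute 115). That puts its earliest start at minute 227; it finishes at 227 + 60 = minute 287.

287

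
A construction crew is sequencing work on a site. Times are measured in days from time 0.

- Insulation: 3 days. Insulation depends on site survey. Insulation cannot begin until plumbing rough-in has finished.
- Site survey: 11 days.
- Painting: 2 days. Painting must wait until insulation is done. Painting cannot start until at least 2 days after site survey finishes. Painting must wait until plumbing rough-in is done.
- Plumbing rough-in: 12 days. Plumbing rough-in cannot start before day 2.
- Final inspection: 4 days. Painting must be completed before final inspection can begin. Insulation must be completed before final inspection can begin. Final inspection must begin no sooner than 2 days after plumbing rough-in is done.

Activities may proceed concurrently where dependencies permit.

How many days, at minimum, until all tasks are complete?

23

After its own release at day 2, plumbing rough-in can start at day 2 and finishes at day 14.
Site survey can start immediately at day 0; it finishes at day 11.
For insulation: site survey (finishes day 11); plumbing rough-in (finishes day 14). Taking the maximum gives a start of day 14, and it finishes at 14 + 3 = day 17.
Painting needs all of insulation (finishes day 17); site survey (finishes day 11, plus 2-day gap → day 13); plumbing rough-in (finishes day 14). That puts its earliest start at day 17; it finishes at 17 + 2 = day 19.
Final inspection cannot start until painting (finishes day 19); insulation (finishes day 17); plumbing rough-in (finishes day 14, plus 2-day gap → day 16). The controlling bound is day 19, so final inspection finishes at 19 + 4 = day 23.
All tasks are finished once the last one completes. Finish times: Site survey at 11, Plumbing rough-in at 14, Insulation at 17, Painting at 19, Final inspection at 23. The latest is day 23.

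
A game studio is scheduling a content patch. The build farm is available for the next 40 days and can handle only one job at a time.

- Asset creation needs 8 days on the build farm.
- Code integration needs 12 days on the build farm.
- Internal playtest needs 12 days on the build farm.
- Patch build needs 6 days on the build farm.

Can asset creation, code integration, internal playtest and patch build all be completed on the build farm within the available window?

Running back to back, the jobs need 8 + 12 + 12 + 6 = 38 days on the build farm.
Since 38 ≤ 40, they fit within the window.

Yes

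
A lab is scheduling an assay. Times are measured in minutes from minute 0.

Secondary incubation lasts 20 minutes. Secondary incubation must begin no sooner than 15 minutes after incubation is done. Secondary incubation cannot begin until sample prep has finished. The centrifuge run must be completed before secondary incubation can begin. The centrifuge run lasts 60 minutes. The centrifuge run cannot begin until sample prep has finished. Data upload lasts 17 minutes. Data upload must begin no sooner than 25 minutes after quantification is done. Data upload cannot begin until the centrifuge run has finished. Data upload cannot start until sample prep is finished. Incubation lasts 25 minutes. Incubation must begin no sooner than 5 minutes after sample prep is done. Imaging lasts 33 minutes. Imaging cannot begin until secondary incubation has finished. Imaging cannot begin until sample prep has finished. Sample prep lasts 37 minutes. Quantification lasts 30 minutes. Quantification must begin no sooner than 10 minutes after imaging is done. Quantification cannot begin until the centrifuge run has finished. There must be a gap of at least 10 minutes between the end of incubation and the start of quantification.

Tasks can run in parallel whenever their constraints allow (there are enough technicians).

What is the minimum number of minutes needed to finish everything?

232

Sample prep can start immediately at minute 0; it finishes at minute 37.
The centrifuge run cannot begin until sample prep (finishes minute 37). It runs from minute 37 to 37 + 60 = minute 97.
Incubation waits on sample prep (finishes minute 37, plus 5-minute gap → minute 42), so it starts at minute 42 and finishes at 42 + 25 = minute 67.
Secondary incubation needs all of incubation (finishes minute 67, plus 15-minute gap → minute 82); sample prep (finishes minute 37); the centrifuge run (finishes minute 97). That puts its earliest start at minute 97; it finishes at 97 + 20 = minute 117.
Imaging needs all of secondary incubation (finishes minute 117); sample prep (finishes minute 37). That puts its earliest start at minute 117; it finishes at 117 + 33 = minute 150.
Quantification has to wait for imaging (finishes minute 150, plus 10-minute gap → minute 160); the centrifuge run (finishes minute 97); incubation (finishes minute 67, plus 10-minute gap → minute 77). The latest of these is minute 160, so quantification runs minute 160 to 160 + 30 = minute 190.
For data upload: quantification (finishes minute 190, plus 25-minute gap → minute 215); the centrifuge run (finishes minute 97); sample prep (finishes minute 37). Taking the maximum gives a start of minute 215, and it finishes at 215 + 17 = minute 232.
All tasks are finished once the last one completes. Finish times: Sample prep at 37, Incubation at 67, The centrifuge run at 97, Secondary incubation at 117, Imaging at 150, Quantification at 190, Data upload at 232. The latest is minute 232.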